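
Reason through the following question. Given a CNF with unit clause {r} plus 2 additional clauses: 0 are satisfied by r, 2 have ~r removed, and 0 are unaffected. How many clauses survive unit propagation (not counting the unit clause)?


Satisfied (removed): 0
Shortened (remain): 2
Unchanged (remain): 0
Remaining = 2 + 0 = 2

2


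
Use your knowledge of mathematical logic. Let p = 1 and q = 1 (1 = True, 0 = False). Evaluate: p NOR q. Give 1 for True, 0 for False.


p = 1, q = 1
Operation: p NOR q
Evaluate: 1 NOR 1 = 0

0


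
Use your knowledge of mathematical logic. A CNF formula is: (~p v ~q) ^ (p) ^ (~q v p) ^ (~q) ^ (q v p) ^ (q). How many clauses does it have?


A CNF formula is a conjunction of clauses.
Clauses are separated by ^.
Counting the conjuncts: 6 clauses.

6


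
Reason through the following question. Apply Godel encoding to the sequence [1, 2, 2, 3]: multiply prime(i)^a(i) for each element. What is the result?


Encode each element as an exponent of the corresponding prime:
  2^1 = 2
  3^2 = 9
  5^2 = 25
  7^3 = 343
Product = 2 * 9 * 25 * 343 = 154350

154350


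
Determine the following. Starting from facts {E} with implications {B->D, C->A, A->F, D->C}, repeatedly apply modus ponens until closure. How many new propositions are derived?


Initial facts: {E}
Apply modus ponens to closure:
  (no implication fires)
Final known: {E}
New propositions: {(none)}
Count = 0

0


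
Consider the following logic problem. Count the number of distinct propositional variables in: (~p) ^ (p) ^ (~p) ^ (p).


Identify each variable that appears in the formula.
Variables found: p
Count = 1

1


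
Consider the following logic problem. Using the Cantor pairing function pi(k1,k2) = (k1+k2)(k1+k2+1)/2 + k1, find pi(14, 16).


k1 + k2 = 30
(k1+k2)(k1+k2+1)/2 = 30 * 31 / 2 = 465
pi = 465 + 14 = 479

479


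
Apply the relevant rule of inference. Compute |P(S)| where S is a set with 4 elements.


The power set of a set with n elements has 2^n elements.
|P(S)| = 2^4 = 16

16


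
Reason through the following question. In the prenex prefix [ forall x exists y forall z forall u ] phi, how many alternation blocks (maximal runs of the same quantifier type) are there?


Quantifier-type sequence: A E A A  (A=forall, E=exists)
Group into maximal same-type runs:
  Ax1 | Ex1 | Ax2
Number of blocks = 3

3


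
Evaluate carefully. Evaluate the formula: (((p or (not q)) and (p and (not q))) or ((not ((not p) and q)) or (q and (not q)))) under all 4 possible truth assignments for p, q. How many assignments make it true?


Check all 4 assignments:
p=0, q=0: 1
p=0, q=1: 0
p=1, q=0: 1
p=1, q=1: 1
Count of True = 3

3


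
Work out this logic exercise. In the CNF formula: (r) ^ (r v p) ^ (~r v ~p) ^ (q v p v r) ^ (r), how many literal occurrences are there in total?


Counting literals in each clause:
Clause 1: 1 literal(s)
Clause 2: 2 literal(s)
Clause 3: 2 literal(s)
Clause 4: 3 literal(s)
Clause 5: 1 literal(s)
Total = 9

9


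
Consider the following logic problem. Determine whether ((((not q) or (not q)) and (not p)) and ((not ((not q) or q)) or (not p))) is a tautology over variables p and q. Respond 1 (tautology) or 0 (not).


Check all 4 assignments:
p=0, q=0: 1
p=0, q=1: 0
p=1, q=0: 0
p=1, q=1: 0
Satisfying count = 1/4.
Tautology iff count = 4: no.

0


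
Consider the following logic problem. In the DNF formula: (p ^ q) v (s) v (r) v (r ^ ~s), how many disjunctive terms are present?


A DNF formula is a disjunction of terms (conjunctions).
Terms are separated by v.
Counting the disjuncts: 4 terms.

4


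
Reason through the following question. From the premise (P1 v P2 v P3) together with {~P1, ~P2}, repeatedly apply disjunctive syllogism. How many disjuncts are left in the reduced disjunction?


Original disjuncts (3): P1, P2, P3
Negated (eliminate): ~P1, ~P2
Remaining disjuncts: P3
Count = 3 - 2 = 1

1


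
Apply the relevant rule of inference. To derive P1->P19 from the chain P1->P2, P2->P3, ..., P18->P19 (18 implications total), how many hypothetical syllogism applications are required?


With 18 implications in a chain connecting 19 propositions:
P1->P2, P2->P3, ..., P18->P19
Steps needed = (number of implications) - 1 = 18 - 1 = 17

17


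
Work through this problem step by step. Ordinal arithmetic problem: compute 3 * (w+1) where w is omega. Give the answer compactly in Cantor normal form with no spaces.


Compute 3 * (w+1).
Ordinal * is associative and left-distributive over +, but NOT commutative; for finite n>1, n*w = w but w*n stays w*n.
By left-distributivity: 3 * (w+1) = 3*w + 3*1 = w + 3 = w+3.
Result = w+3

w+3


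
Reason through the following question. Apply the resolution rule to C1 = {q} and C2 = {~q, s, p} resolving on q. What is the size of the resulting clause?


Remove q from C1 and ~q from C2.
C1 remainder: {}
C2 remainder: {s, p}
Union (resolvent): {p, s}
Resolvent has 2 literal(s).

2


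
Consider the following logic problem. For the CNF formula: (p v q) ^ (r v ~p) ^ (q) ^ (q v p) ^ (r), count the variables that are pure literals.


Check each variable for pure literal status:
p: mixed (not pure)
q: pure positive
r: pure positive
Pure literal count = 2

2


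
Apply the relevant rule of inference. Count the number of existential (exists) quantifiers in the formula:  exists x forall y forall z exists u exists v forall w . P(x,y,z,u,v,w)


Quantifier prefix: exists x forall y forall z exists u exists v forall w
Mark each quantifier type:
  E U U E E U
Universal count = 3, Existential count = 3
Asked for existential (exists) quantifiers: 3

3


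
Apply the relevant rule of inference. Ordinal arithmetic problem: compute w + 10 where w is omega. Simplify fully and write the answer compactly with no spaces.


Compute w + 10.
Ordinal + is associative but NOT commutative; for finite n>0, n + w = w but w + n stays w+n.
w + 10 is already in normal form (a successor ordinal beyond w).
Result = w+10

w+10


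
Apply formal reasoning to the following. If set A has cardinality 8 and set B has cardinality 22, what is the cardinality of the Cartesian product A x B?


The Cartesian product A x B contains all ordered pairs (a, b).
|A x B| = |A| * |B| = 8 * 22 = 176

176


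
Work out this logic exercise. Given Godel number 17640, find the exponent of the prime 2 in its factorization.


Factorize 17640 by dividing by 2 repeatedly.
Division steps: 2 divides 17640 exactly 3 time(s).
Exponent of 2 = 3

3


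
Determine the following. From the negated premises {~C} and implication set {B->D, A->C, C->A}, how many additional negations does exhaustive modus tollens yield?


Initial negated facts: {~C}
Apply modus tollens to closure:
  ~C and A->C  =>  ~A
Final negated: {~A, ~C}
New negations: {~A}
Count = 1

1


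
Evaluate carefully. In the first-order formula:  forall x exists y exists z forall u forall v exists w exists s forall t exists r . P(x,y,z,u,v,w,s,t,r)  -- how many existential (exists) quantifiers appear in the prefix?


Quantifier prefix: forall x exists y exists z forall u forall v exists w exists s forall t exists r
Mark each quantifier type:
  U E E U U E E U E
Universal count = 4, Existential count = 5
Asked for existential (exists) quantifiers: 5

5


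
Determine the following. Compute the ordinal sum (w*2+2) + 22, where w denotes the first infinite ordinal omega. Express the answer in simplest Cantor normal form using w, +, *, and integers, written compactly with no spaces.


Compute (w*2+2) + 22.
Ordinal + is associative but NOT commutative; for finite n>0, n + w = w but w + n stays w+n.
By associativity: (w*2+2) + 22 = w*2 + (2+22) = w*2+24.
Result = w*2+24

w*2+24


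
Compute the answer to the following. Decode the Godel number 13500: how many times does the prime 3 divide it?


Factorize 13500 by dividing by 3 repeatedly.
Division steps: 3 divides 13500 exactly 3 time(s).
Exponent of 3 = 3

3


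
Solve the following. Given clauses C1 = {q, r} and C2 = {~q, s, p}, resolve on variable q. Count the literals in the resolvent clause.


Remove q from C1 and ~q from C2.
C1 remainder: {r}
C2 remainder: {s, p}
Union (resolvent): {p, r, s}
Resolvent has 3 literal(s).

3


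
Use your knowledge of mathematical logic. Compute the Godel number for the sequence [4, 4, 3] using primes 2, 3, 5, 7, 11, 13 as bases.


Encode each element as an exponent of the corresponding prime:
  2^4 = 16
  3^4 = 81
  5^3 = 125
Product = 16 * 81 * 125 = 162000

162000


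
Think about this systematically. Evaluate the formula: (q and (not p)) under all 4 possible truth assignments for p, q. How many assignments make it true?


Check all 4 assignments:
p=0, q=0: 0
p=0, q=1: 1
p=1, q=0: 0
p=1, q=1: 0
Count of True = 1

1


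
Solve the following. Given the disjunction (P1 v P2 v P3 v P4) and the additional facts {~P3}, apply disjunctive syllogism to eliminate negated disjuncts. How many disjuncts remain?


Original disjuncts (4): P1, P2, P3, P4
Negated (eliminate): ~P3
Remaining disjuncts: P1, P2, P4
Count = 4 - 1 = 3

3


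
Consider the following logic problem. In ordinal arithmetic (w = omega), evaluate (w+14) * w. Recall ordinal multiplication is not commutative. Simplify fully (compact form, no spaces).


Compute (w+14) * w.
Ordinal * is associative and left-distributive over +, but NOT commutative; for finite n>1, n*w = w but w*n stays w*n.
(w+14) * w = sup{(w+14)*k : k<w} = sup{w*k+14} = w^2 (the +14 tail is absorbed in the limit).
Result = w^2

w^2


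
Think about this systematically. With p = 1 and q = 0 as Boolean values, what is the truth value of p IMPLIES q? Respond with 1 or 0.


p = 1, q = 0
Operation: p IMPLIES q
Evaluate: 1 IMPLIES 0 = 0

0


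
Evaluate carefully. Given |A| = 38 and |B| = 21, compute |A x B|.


The Cartesian product A x B contains all ordered pairs (a, b).
|A x B| = |A| * |B| = 38 * 21 = 798

798


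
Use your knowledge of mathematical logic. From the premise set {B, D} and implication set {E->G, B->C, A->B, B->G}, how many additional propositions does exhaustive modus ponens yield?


Initial facts: {B, D}
Apply modus ponens to closure:
  B and B->C  =>  C
  B and B->G  =>  G
Final known: {B, C, D, G}
New propositions: {C, G}
Count = 2

2


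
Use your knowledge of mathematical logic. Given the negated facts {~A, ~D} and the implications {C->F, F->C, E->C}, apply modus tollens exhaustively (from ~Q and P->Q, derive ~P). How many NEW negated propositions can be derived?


Initial negated facts: {~A, ~D}
Apply modus tollens to closure:
  (no implication fires)
Final negated: {~A, ~D}
New negations: {(none)}
Count = 0

0


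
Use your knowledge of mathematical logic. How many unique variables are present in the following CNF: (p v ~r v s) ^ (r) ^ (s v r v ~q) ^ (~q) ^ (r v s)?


Identify each variable that appears in the formula.
Variables found: p, q, r, s
Count = 4

4


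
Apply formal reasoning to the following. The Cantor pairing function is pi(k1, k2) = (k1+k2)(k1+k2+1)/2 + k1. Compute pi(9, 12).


k1 + k2 = 21
(k1+k2)(k1+k2+1)/2 = 21 * 22 / 2 = 231
pi = 231 + 9 = 240

240


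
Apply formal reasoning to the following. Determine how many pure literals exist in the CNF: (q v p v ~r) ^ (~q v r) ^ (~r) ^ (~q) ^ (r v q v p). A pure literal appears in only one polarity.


Check each variable for pure literal status:
p: pure positive
q: mixed (not pure)
r: mixed (not pure)
Pure literal count = 1

1


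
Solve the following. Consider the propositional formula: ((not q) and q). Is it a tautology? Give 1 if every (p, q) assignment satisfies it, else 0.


Check all 4 assignments:
p=0, q=0: 0
p=0, q=1: 0
p=1, q=0: 0
p=1, q=1: 0
Satisfying count = 0/4.
Tautology iff count = 4: no.

0


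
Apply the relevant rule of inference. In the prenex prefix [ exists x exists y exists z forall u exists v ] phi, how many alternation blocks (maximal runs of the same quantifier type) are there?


Quantifier-type sequence: E E E A E  (A=forall, E=exists)
Group into maximal same-type runs:
  Ex3 | Ax1 | Ex1
Number of blocks = 3

3


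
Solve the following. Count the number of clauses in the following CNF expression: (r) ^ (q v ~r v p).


A CNF formula is a conjunction of clauses.
Clauses are separated by ^.
Counting the conjuncts: 2 clauses.

2


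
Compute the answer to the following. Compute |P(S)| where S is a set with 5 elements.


The power set of a set with n elements has 2^n elements.
|P(S)| = 2^5 = 32

32


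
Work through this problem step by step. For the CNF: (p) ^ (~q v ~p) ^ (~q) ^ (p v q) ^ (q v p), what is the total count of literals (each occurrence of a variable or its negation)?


Counting literals in each clause:
Clause 1: 1 literal(s)
Clause 2: 2 literal(s)
Clause 3: 1 literal(s)
Clause 4: 2 literal(s)
Clause 5: 2 literal(s)
Total = 8

8


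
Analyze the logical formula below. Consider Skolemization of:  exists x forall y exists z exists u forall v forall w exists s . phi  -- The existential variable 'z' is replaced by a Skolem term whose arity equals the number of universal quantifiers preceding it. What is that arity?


Quantifier prefix: exists x forall y exists z exists u forall v forall w exists s
'z' is existentially quantified at position 3.
Universal variables preceding it: y
Skolem function arity = 1

1


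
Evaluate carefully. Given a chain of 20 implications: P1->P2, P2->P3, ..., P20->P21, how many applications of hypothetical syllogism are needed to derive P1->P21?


With 20 implications in a chain connecting 21 propositions:
P1->P2, P2->P3, ..., P20->P21
Steps needed = (number of implications) - 1 = 20 - 1 = 19

19


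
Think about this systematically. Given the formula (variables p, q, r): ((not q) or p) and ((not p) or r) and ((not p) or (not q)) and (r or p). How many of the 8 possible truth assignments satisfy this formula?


Evaluate all 8 assignments for p, q, r:
p=0, q=0, r=0: 0
p=0, q=0, r=1: 1
p=0, q=1, r=0: 0
p=0, q=1, r=1: 0
p=1, q=0, r=0: 0
p=1, q=0, r=1: 1
p=1, q=1, r=0: 0
p=1, q=1, r=1: 0
Satisfying count = 2

2


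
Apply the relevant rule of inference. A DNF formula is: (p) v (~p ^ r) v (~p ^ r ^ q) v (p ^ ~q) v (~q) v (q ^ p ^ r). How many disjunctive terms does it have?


A DNF formula is a disjunction of terms (conjunctions).
Terms are separated by v.
Counting the disjuncts: 6 terms.

6


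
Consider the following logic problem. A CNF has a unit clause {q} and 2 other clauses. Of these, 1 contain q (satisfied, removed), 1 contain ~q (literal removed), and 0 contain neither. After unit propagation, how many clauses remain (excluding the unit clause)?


Satisfied (removed): 1
Shortened (remain): 1
Unchanged (remain): 0
Remaining = 1 + 0 = 1

1


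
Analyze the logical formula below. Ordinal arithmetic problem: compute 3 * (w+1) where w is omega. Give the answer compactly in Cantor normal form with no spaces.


Compute 3 * (w+1).
Ordinal * is associative and left-distributive over +, but NOT commutative; for finite n>1, n*w = w but w*n stays w*n.
By left-distributivity: 3 * (w+1) = 3*w + 3*1 = w + 3 = w+3.
Result = w+3

w+3


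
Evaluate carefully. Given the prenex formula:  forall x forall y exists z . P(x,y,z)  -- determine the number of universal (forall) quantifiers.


Quantifier prefix: forall x forall y exists z
Mark each quantifier type:
  U U E
Universal count = 2, Existential count = 1
Asked for universal (forall) quantifiers: 2

2


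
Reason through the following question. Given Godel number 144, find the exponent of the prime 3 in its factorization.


Factorize 144 by dividing by 3 repeatedly.
Division steps: 3 divides 144 exactly 2 time(s).
Exponent of 3 = 2

2


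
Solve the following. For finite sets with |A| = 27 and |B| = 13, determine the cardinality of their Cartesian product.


The Cartesian product A x B contains all ordered pairs (a, b).
|A x B| = |A| * |B| = 27 * 13 = 351

351


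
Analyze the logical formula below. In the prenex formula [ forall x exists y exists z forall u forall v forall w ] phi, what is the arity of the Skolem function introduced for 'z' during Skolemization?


Quantifier prefix: forall x exists y exists z forall u forall v forall w
'z' is existentially quantified at position 3.
Universal variables preceding it: x
Skolem function arity = 1

1


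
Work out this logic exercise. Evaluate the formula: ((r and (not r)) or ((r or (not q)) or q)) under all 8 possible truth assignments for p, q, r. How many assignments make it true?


Check all 8 assignments:
p=0, q=0, r=0: 1
p=0, q=0, r=1: 1
p=0, q=1, r=0: 1
p=0, q=1, r=1: 1
p=1, q=0, r=0: 1
p=1, q=0, r=1: 1
p=1, q=1, r=0: 1
p=1, q=1, r=1: 1
Count of True = 8

8


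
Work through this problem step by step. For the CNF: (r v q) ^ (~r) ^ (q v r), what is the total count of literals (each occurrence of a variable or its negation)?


Counting literals in each clause:
Clause 1: 2 literal(s)
Clause 2: 1 literal(s)
Clause 3: 2 literal(s)
Total = 5

5


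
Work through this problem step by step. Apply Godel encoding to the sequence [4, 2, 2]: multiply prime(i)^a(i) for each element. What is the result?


Encode each element as an exponent of the corresponding prime:
  2^4 = 16
  3^2 = 9
  5^2 = 25
Product = 16 * 9 * 25 = 3600

3600


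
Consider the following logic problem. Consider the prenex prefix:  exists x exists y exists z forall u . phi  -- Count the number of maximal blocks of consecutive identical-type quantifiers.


Quantifier-type sequence: E E E A  (A=forall, E=exists)
Group into maximal same-type runs:
  Ex3 | Ax1
Number of blocks = 2

2


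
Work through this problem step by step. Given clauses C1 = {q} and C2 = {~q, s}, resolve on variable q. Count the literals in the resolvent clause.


Remove q from C1 and ~q from C2.
C1 remainder: {}
C2 remainder: {s}
Union (resolvent): {s}
Resolvent has 1 literal(s).

1


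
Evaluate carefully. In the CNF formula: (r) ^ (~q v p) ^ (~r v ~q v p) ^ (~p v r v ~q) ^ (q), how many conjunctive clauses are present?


A CNF formula is a conjunction of clauses.
Clauses are separated by ^.
Counting the conjuncts: 5 clauses.

5


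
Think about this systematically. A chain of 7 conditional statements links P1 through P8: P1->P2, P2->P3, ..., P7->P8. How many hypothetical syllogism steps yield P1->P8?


With 7 implications in a chain connecting 8 propositions:
P1->P2, P2->P3, ..., P7->P8
Steps needed = (number of implications) - 1 = 7 - 1 = 6

6


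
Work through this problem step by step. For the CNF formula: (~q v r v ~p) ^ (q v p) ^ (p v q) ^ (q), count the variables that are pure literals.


Check each variable for pure literal status:
p: mixed (not pure)
q: mixed (not pure)
r: pure positive
Pure literal count = 1

1


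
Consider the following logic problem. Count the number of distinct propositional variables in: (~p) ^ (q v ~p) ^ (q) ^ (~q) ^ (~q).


Identify each variable that appears in the formula.
Variables found: p, q
Count = 2

2


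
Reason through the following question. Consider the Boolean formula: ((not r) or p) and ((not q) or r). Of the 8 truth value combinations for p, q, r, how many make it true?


Evaluate all 8 assignments for p, q, r:
p=0, q=0, r=0: 1
p=0, q=0, r=1: 0
p=0, q=1, r=0: 0
p=0, q=1, r=1: 0
p=1, q=0, r=0: 1
p=1, q=0, r=1: 1
p=1, q=1, r=0: 0
p=1, q=1, r=1: 1
Satisfying count = 4

4


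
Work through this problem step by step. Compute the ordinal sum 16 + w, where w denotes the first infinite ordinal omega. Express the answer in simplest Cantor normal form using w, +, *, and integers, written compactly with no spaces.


Compute 16 + w.
Ordinal + is associative but NOT commutative; for finite n>0, n + w = w but w + n stays w+n.
Any finite left addend is absorbed by w on the right: 16 + w = w.
Result = w

w


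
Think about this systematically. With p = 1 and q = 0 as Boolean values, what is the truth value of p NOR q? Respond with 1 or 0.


p = 1, q = 0
Operation: p NOR q
Evaluate: 1 NOR 0 = 0

0


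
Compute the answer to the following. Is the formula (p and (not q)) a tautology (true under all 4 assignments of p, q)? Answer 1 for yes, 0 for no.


Check all 4 assignments:
p=0, q=0: 0
p=0, q=1: 0
p=1, q=0: 1
p=1, q=1: 0
Satisfying count = 1/4.
Tautology iff count = 4: no.

0


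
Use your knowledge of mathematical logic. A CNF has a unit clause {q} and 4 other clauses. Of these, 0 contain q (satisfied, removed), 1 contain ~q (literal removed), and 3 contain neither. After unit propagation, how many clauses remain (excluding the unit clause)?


Satisfied (removed): 0
Shortened (remain): 1
Unchanged (remain): 3
Remaining = 1 + 3 = 4

4


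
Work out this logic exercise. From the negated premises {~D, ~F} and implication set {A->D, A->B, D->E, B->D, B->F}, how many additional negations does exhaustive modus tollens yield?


Initial negated facts: {~D, ~F}
Apply modus tollens to closure:
  ~D and A->D  =>  ~A
  ~D and B->D  =>  ~B
Final negated: {~A, ~B, ~D, ~F}
New negations: {~A, ~B}
Count = 2

2


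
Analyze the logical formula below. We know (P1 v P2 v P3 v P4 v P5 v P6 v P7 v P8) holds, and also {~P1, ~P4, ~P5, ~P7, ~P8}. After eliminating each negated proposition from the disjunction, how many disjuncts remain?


Original disjuncts (8): P1, P2, P3, P4, P5, P6, P7, P8
Negated (eliminate): ~P1, ~P4, ~P5, ~P7, ~P8
Remaining disjuncts: P2, P3, P6
Count = 8 - 5 = 3

3


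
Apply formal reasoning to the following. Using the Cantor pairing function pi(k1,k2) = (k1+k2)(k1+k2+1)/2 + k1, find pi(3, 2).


k1 + k2 = 5
(k1+k2)(k1+k2+1)/2 = 5 * 6 / 2 = 15
pi = 15 + 3 = 18

18


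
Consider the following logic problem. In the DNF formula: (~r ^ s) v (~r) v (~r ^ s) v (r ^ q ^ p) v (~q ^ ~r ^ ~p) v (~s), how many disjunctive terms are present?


A DNF formula is a disjunction of terms (conjunctions).
Terms are separated by v.
Counting the disjuncts: 6 terms.

6


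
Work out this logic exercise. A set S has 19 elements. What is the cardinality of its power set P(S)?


The power set of a set with n elements has 2^n elements.
|P(S)| = 2^19 = 524288

524288


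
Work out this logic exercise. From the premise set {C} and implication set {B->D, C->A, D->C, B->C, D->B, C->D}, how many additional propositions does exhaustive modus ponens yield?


Initial facts: {C}
Apply modus ponens to closure:
  C and C->A  =>  A
  C and C->D  =>  D
  D and D->B  =>  B
Final known: {A, B, C, D}
New propositions: {A, B, D}
Count = 3

3


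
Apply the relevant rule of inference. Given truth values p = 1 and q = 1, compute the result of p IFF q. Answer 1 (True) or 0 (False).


p = 1, q = 1
Operation: p IFF q
Evaluate: 1 IFF 1 = 1

1


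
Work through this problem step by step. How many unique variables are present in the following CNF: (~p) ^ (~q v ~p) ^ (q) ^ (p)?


Identify each variable that appears in the formula.
Variables found: p, q
Count = 2

2


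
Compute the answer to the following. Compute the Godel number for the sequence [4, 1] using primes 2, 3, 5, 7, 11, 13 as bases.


Encode each element as an exponent of the corresponding prime:
  2^4 = 16
  3^1 = 3
Product = 16 * 3 = 48

48


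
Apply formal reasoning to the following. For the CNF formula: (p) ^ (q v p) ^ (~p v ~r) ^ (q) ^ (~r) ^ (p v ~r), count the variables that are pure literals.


Check each variable for pure literal status:
p: mixed (not pure)
q: pure positive
r: pure negative
Pure literal count = 2

2


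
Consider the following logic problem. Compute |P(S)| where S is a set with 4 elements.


The power set of a set with n elements has 2^n elements.
|P(S)| = 2^4 = 16

16


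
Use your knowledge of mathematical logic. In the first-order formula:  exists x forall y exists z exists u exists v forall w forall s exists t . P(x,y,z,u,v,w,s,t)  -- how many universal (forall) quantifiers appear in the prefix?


Quantifier prefix: exists x forall y exists z exists u exists v forall w forall s exists t
Mark each quantifier type:
  E U E E E U U E
Universal count = 3, Existential count = 5
Asked for universal (forall) quantifiers: 3

3


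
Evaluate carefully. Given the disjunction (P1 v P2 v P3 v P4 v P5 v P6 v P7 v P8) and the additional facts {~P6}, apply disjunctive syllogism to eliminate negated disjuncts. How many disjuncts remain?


Original disjuncts (8): P1, P2, P3, P4, P5, P6, P7, P8
Negated (eliminate): ~P6
Remaining disjuncts: P1, P2, P3, P4, P5, P7, P8
Count = 8 - 1 = 7

7


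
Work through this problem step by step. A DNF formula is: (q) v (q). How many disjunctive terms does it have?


A DNF formula is a disjunction of terms (conjunctions).
Terms are separated by v.
Counting the disjuncts: 2 terms.

2


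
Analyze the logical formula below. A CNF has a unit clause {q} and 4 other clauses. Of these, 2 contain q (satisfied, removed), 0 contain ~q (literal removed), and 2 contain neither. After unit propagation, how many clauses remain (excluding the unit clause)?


Satisfied (removed): 2
Shortened (remain): 0
Unchanged (remain): 2
Remaining = 0 + 2 = 2

2


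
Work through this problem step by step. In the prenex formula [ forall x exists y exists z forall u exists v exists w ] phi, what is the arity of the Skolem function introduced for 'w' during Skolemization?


Quantifier prefix: forall x exists y exists z forall u exists v exists w
'w' is existentially quantified at position 6.
Universal variables preceding it: x, u
Skolem function arity = 2

2


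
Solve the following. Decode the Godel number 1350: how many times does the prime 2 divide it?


Factorize 1350 by dividing by 2 repeatedly.
Division steps: 2 divides 1350 exactly 1 time(s).
Exponent of 2 = 1

1


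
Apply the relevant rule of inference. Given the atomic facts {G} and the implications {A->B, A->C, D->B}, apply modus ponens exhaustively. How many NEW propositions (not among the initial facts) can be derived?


Initial facts: {G}
Apply modus ponens to closure:
  (no implication fires)
Final known: {G}
New propositions: {(none)}
Count = 0

0


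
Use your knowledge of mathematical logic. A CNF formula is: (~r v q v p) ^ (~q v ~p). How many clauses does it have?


A CNF formula is a conjunction of clauses.
Clauses are separated by ^.
Counting the conjuncts: 2 clauses.

2


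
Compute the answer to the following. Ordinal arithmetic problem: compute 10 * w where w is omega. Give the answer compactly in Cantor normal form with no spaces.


Compute 10 * w.
Ordinal * is associative and left-distributive over +, but NOT commutative; for finite n>1, n*w = w but w*n stays w*n.
For finite n>0, n * w = sup{n*k : k<w} = w. So 10 * w = w.
Result = w

w


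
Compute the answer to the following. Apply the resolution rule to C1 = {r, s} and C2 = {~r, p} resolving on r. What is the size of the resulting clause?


Remove r from C1 and ~r from C2.
C1 remainder: {s}
C2 remainder: {p}
Union (resolvent): {p, s}
Resolvent has 2 literal(s).

2


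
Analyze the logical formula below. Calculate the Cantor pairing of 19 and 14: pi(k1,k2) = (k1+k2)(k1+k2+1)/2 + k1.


k1 + k2 = 33
(k1+k2)(k1+k2+1)/2 = 33 * 34 / 2 = 561
pi = 561 + 19 = 580

580


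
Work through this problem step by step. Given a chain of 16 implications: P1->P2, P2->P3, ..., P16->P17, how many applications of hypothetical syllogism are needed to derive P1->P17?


With 16 implications in a chain connecting 17 propositions:
P1->P2, P2->P3, ..., P16->P17
Steps needed = (number of implications) - 1 = 16 - 1 = 15

15


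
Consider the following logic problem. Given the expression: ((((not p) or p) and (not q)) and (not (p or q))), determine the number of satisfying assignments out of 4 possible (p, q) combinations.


Check all 4 assignments:
p=0, q=0: 1
p=0, q=1: 0
p=1, q=0: 0
p=1, q=1: 0
Count of True = 1

1


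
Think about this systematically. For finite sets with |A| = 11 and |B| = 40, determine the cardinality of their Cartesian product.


The Cartesian product A x B contains all ordered pairs (a, b).
|A x B| = |A| * |B| = 11 * 40 = 440

440


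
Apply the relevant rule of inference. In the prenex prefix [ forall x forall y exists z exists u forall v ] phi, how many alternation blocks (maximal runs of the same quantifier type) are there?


Quantifier-type sequence: A A E E A  (A=forall, E=exists)
Group into maximal same-type runs:
  Ax2 | Ex2 | Ax1
Number of blocks = 3

3


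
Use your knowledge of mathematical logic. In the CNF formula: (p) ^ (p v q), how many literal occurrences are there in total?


Counting literals in each clause:
Clause 1: 1 literal(s)
Clause 2: 2 literal(s)
Total = 3

3


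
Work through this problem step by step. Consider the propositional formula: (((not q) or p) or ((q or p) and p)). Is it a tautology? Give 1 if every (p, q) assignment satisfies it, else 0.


Check all 4 assignments:
p=0, q=0: 1
p=0, q=1: 0
p=1, q=0: 1
p=1, q=1: 1
Satisfying count = 3/4.
Tautology iff count = 4: no.

0


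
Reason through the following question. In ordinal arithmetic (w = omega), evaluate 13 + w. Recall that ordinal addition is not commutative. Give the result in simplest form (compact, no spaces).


Compute 13 + w.
Ordinal + is associative but NOT commutative; for finite n>0, n + w = w but w + n stays w+n.
Any finite left addend is absorbed by w on the right: 13 + w = w.
Result = w

w


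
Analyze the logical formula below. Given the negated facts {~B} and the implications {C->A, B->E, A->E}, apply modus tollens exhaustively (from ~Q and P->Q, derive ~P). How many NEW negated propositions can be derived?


Initial negated facts: {~B}
Apply modus tollens to closure:
  (no implication fires)
Final negated: {~B}
New negations: {(none)}
Count = 0

0


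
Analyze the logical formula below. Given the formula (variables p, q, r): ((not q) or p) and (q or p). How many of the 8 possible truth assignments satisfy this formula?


Evaluate all 8 assignments for p, q, r:
p=0, q=0, r=0: 0
p=0, q=0, r=1: 0
p=0, q=1, r=0: 0
p=0, q=1, r=1: 0
p=1, q=0, r=0: 1
p=1, q=0, r=1: 1
p=1, q=1, r=0: 1
p=1, q=1, r=1: 1
Satisfying count = 4

4


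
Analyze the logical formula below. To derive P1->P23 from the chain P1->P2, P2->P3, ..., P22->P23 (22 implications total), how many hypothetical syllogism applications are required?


With 22 implications in a chain connecting 23 propositions:
P1->P2, P2->P3, ..., P22->P23
Steps needed = (number of implications) - 1 = 22 - 1 = 21

21


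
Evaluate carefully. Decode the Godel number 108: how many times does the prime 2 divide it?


Factorize 108 by dividing by 2 repeatedly.
Division steps: 2 divides 108 exactly 2 time(s).
Exponent of 2 = 2

2


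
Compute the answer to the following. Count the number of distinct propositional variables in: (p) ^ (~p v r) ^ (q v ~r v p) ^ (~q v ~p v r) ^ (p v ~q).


Identify each variable that appears in the formula.
Variables found: p, q, r
Count = 3

3


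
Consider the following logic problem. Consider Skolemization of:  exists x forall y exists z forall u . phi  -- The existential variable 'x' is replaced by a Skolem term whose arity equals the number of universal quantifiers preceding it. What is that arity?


Quantifier prefix: exists x forall y exists z forall u
'x' is existentially quantified at position 1.
No universal quantifiers precede it.
Skolem function arity = 0 (a Skolem constant)

0


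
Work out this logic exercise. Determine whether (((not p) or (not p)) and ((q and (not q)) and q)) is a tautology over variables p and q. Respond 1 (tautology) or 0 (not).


Check all 4 assignments:
p=0, q=0: 0
p=0, q=1: 0
p=1, q=0: 0
p=1, q=1: 0
Satisfying count = 0/4.
Tautology iff count = 4: no.

0


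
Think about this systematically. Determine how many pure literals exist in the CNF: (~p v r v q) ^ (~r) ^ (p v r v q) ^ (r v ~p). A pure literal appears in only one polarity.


Check each variable for pure literal status:
p: mixed (not pure)
q: pure positive
r: mixed (not pure)
Pure literal count = 1

1


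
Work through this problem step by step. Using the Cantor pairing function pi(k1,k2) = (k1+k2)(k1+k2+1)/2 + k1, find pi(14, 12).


k1 + k2 = 26
(k1+k2)(k1+k2+1)/2 = 26 * 27 / 2 = 351
pi = 351 + 14 = 365

365


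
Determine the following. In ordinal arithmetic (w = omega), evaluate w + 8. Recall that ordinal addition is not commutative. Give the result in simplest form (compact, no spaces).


Compute w + 8.
Ordinal + is associative but NOT commutative; for finite n>0, n + w = w but w + n stays w+n.
w + 8 is already in normal form (a successor ordinal beyond w).
Result = w+8

w+8


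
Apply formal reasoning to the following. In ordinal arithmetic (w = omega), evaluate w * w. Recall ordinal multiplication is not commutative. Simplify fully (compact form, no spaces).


Compute w * w.
Ordinal * is associative and left-distributive over +, but NOT commutative; for finite n>1, n*w = w but w*n stays w*n.
w * w = w^2 by definition.
Result = w^2

w^2


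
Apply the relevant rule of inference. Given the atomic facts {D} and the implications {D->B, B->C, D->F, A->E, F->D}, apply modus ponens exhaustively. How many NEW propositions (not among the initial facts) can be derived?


Initial facts: {D}
Apply modus ponens to closure:
  D and D->B  =>  B
  B and B->C  =>  C
  D and D->F  =>  F
Final known: {B, C, D, F}
New propositions: {B, C, F}
Count = 3

3


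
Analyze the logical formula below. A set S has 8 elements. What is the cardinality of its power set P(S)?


The power set of a set with n elements has 2^n elements.
|P(S)| = 2^8 = 256

256


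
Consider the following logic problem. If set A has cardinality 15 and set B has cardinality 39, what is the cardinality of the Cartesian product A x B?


The Cartesian product A x B contains all ordered pairs (a, b).
|A x B| = |A| * |B| = 15 * 39 = 585

585


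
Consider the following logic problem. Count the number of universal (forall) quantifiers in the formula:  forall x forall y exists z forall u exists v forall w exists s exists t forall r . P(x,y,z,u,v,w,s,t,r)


Quantifier prefix: forall x forall y exists z forall u exists v forall w exists s exists t forall r
Mark each quantifier type:
  U U E U E U E E U
Universal count = 5, Existential count = 4
Asked for universal (forall) quantifiers: 5

5


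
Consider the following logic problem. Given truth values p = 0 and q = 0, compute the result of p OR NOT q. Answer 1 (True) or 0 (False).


p = 0, q = 0
Operation: p OR NOT q
Evaluate: 0 OR NOT 0 = 1

1


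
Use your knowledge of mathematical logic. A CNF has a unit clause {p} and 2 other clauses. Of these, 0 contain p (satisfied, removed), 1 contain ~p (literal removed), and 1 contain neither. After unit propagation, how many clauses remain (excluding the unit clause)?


Satisfied (removed): 0
Shortened (remain): 1
Unchanged (remain): 1
Remaining = 1 + 1 = 2

2


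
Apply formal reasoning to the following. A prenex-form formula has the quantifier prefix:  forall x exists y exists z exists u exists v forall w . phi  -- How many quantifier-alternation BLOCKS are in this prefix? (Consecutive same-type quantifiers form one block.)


Quantifier-type sequence: A E E E E A  (A=forall, E=exists)
Group into maximal same-type runs:
  Ax1 | Ex4 | Ax1
Number of blocks = 3

3


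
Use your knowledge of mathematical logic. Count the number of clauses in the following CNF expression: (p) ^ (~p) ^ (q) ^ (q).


A CNF formula is a conjunction of clauses.
Clauses are separated by ^.
Counting the conjuncts: 4 clauses.

4


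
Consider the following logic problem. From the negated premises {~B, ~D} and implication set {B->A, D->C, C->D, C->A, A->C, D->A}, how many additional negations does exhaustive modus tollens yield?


Initial negated facts: {~B, ~D}
Apply modus tollens to closure:
  ~D and C->D  =>  ~C
  ~C and A->C  =>  ~A
Final negated: {~A, ~B, ~C, ~D}
New negations: {~A, ~C}
Count = 2

2


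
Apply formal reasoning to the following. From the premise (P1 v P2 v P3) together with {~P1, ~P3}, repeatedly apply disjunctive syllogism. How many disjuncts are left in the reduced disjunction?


Original disjuncts (3): P1, P2, P3
Negated (eliminate): ~P1, ~P3
Remaining disjuncts: P2
Count = 3 - 2 = 1

1


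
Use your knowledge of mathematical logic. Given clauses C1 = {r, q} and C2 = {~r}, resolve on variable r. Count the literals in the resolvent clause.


Remove r from C1 and ~r from C2.
C1 remainder: {q}
C2 remainder: {}
Union (resolvent): {q}
Resolvent has 1 literal(s).

1


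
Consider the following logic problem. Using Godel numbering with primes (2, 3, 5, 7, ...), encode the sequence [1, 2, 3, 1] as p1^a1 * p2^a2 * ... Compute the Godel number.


Encode each element as an exponent of the corresponding prime:
  2^1 = 2
  3^2 = 9
  5^3 = 125
  7^1 = 7
Product = 2 * 9 * 125 * 7 = 15750

15750


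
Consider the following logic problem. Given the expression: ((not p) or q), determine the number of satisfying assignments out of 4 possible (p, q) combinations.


Check all 4 assignments:
p=0, q=0: 1
p=0, q=1: 1
p=1, q=0: 0
p=1, q=1: 1
Count of True = 3

3


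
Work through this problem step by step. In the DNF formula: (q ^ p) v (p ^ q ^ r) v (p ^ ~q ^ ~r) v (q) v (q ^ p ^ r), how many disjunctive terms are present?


A DNF formula is a disjunction of terms (conjunctions).
Terms are separated by v.
Counting the disjuncts: 5 terms.

5


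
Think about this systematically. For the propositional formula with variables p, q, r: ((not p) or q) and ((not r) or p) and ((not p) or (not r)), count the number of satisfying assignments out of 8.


Evaluate all 8 assignments for p, q, r:
p=0, q=0, r=0: 1
p=0, q=0, r=1: 0
p=0, q=1, r=0: 1
p=0, q=1, r=1: 0
p=1, q=0, r=0: 0
p=1, q=0, r=1: 0
p=1, q=1, r=0: 1
p=1, q=1, r=1: 0
Satisfying count = 3

3


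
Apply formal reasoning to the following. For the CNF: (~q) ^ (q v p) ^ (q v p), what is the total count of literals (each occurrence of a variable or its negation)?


Counting literals in each clause:
Clause 1: 1 literal(s)
Clause 2: 2 literal(s)
Clause 3: 2 literal(s)
Total = 5

5


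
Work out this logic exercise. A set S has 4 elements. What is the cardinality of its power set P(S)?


The power set of a set with n elements has 2^n elements.
|P(S)| = 2^4 = 16

16


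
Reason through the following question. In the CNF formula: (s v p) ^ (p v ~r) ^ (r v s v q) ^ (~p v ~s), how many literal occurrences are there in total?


Counting literals in each clause:
Clause 1: 2 literal(s)
Clause 2: 2 literal(s)
Clause 3: 3 literal(s)
Clause 4: 2 literal(s)
Total = 9

9


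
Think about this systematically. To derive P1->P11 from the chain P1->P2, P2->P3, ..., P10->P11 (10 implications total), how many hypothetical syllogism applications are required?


With 10 implications in a chain connecting 11 propositions:
P1->P2, P2->P3, ..., P10->P11
Steps needed = (number of implications) - 1 = 10 - 1 = 9

9


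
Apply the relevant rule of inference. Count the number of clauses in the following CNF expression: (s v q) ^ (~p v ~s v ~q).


A CNF formula is a conjunction of clauses.
Clauses are separated by ^.
Counting the conjuncts: 2 clauses.

2


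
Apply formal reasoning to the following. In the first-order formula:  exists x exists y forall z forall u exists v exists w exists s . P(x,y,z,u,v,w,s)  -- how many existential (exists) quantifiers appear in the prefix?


Quantifier prefix: exists x exists y forall z forall u exists v exists w exists s
Mark each quantifier type:
  E E U U E E E
Universal count = 2, Existential count = 5
Asked for existential (exists) quantifiers: 5

5


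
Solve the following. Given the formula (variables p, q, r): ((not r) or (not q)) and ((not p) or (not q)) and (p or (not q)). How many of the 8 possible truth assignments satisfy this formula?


Evaluate all 8 assignments for p, q, r:
p=0, q=0, r=0: 1
p=0, q=0, r=1: 1
p=0, q=1, r=0: 0
p=0, q=1, r=1: 0
p=1, q=0, r=0: 1
p=1, q=0, r=1: 1
p=1, q=1, r=0: 0
p=1, q=1, r=1: 0
Satisfying count = 4

4
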